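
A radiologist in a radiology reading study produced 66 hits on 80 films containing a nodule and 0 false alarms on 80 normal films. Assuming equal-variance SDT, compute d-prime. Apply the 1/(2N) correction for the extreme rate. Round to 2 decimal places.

The false-alarm rate is 0/80 = 0, so apply the 1/(2N) correction: FA → 1/(2·80) = 0.00625.
z(H) = z(0.82500) = 0.935
z(FA) = z(0.00625) = -2.498
d' = 0.935 − (-2.498) = 3.433

d-prime = 3.43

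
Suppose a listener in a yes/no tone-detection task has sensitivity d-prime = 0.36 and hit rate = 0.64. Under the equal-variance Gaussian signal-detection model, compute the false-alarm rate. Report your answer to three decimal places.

z(hit rate) = z(0.64) = 0.3585
z(FA) = z(H) − d' = 0.3585 − 0.36 = -0.0015
false-alarm rate = Φ(-0.0015) = 0.4994

false-alarm rate = 0.499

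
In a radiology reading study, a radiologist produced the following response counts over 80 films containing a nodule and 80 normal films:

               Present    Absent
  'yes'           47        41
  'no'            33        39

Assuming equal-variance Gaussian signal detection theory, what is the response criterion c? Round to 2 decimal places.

H = 47/80 = 0.5875
FA = 41/80 = 0.5125
Φ⁻¹(H) = Φ⁻¹(0.5875) = 0.2211
Φ⁻¹(FA) = Φ⁻¹(0.5125) = 0.0313
c = −½·[z(H) + z(FA)] = −0.5 × (0.2211 + 0.0313) = -0.1262
c < 0: the radiologist has a liberal response bias.

c = -0.13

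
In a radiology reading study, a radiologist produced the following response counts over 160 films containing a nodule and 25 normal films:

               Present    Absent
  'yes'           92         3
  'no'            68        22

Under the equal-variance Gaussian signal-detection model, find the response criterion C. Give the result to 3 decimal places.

H = 92/160 = 0.5750
FA = 3/25 = 0.1200
Φ⁻¹(H) = 0.1891
Φ⁻¹(FA) = -1.1750
c = −½·[z(H) + z(FA)] = −0.5 × (0.1891 + (-1.1750)) = 0.49295

C = 0.493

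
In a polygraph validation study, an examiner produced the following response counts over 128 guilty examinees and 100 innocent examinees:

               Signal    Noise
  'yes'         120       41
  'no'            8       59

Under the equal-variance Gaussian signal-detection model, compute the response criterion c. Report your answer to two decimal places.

H = 120/128 = 0.9375
FA = 41/100 = 0.4100
z(H) = z(0.9375) = 1.5341
z(FA) = z(0.4100) = -0.2275
c = −½·[z(H) + z(FA)] = −0.5 × (1.5341 + (-0.2275)) = -0.6533
c < 0: the examiner has a liberal response bias.

c = -0.65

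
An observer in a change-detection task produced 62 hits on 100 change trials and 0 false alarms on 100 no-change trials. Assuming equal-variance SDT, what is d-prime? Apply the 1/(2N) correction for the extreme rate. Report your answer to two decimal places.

The false-alarm rate is 0/100 = 0, so apply the 1/(2N) correction: FA → 1/(2·100) = 0.00500.
z(H) = z(0.62000) = 0.305
z(FA) = z(0.00500) = -2.576
d' = 0.305 − (-2.576) = 2.881

d-prime = 2.88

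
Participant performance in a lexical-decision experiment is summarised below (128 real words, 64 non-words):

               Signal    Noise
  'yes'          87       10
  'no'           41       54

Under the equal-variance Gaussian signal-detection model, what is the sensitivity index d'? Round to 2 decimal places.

H = 87/128 = 0.6797
FA = 10/64 = 0.1562
z(0.6797) = 0.467, z(0.1562) = -1.010
d' = z(H) − z(FA) = 0.467 − (-1.010) = 1.477

d' = 1.48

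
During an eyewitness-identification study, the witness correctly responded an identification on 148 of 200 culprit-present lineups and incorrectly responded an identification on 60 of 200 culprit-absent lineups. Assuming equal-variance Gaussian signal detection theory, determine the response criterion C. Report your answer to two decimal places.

H = 148/200 = 0.7400
FA = 60/200 = 0.3000
z(H) = 0.643
z(FA) = -0.524
c = −½·[z(H) + z(FA)] = −0.5 × (0.643 + (-0.524)) = -0.0595

C = -0.06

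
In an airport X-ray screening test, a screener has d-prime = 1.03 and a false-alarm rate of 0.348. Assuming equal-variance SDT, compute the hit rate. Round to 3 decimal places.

hit rate = 0.739

z(false-alarm rate) = z(0.348) = -0.3907
z(H) = z(FA) + d' = -0.3907 + 1.03 = 0.6393
hit rate = Φ(0.6393) = 0.7387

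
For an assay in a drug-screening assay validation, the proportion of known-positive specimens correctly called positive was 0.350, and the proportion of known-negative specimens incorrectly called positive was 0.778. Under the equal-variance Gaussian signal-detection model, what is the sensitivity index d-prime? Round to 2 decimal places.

d-prime = -1.15

z(H) = z(0.350) = -0.385
z(FA) = z(0.778) = 0.765
d' = z(H) − z(FA) = -0.385 − 0.765 = -1.150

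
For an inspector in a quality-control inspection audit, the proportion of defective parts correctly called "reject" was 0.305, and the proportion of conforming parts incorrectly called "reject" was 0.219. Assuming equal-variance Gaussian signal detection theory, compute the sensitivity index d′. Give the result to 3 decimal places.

z(H) = -0.5101
z(FA) = -0.7756
d' = z(H) − z(FA) = -0.5101 − (-0.7756) = 0.2655

d′ = 0.266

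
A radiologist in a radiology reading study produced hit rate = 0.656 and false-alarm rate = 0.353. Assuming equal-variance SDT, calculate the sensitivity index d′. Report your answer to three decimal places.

d′ = 0.779

Φ⁻¹(0.656) = 0.4016, Φ⁻¹(0.353) = -0.3772
d' = z(H) − z(FA) = 0.4016 − (-0.3772) = 0.7788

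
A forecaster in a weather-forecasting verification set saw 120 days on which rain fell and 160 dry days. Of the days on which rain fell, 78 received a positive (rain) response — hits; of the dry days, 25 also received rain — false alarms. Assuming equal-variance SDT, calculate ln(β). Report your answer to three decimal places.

ln β = 0.436

H = 78/120 = 0.6500
FA = 25/160 = 0.1562
z(0.6500) = 0.3853, z(0.1562) = -1.0102
ln β = −½·[z(H)² − z(FA)²] = −0.5 × (0.1485 − 1.0205) = 0.4360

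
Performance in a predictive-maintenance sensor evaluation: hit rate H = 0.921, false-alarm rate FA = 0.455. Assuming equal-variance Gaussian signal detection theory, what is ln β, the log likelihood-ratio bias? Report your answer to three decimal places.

Φ⁻¹(H) = Φ⁻¹(0.921) = 1.4118
Φ⁻¹(FA) = Φ⁻¹(0.455) = -0.1130
ln β = −½·[z(H)² − z(FA)²] = −0.5 × (1.9932 − 0.0128) = -0.9902

ln β = -0.990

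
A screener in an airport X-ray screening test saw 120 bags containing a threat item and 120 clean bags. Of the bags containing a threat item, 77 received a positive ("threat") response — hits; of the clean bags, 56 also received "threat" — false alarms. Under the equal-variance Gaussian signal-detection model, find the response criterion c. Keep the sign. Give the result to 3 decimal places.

c = -0.140

H = 77/120 = 0.6417
FA = 56/120 = 0.4667
z(0.6417) = 0.3630, z(0.4667) = -0.0836
c = −½·[z(H) + z(FA)] = −0.5 × (0.3630 + (-0.0836)) = -0.1397
c < 0: the screener has a liberal response bias.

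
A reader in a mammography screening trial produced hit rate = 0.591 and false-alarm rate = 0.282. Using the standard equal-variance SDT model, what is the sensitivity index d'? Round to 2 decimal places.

d' = 0.81

z(H) = 0.2301
z(FA) = -0.5769
d' = z(H) − z(FA) = 0.2301 − (-0.5769) = 0.8070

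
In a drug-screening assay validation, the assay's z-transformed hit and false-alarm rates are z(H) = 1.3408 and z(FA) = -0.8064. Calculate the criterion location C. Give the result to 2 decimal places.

c = −½·[z(H) + z(FA)] = −½·(1.3408 + (-0.8064)) = -0.2672

C = -0.27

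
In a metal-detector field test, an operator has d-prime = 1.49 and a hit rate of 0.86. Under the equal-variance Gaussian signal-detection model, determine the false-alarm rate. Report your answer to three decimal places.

z(hit rate) = z(0.86) = 1.0803
z(FA) = z(H) − d' = 1.0803 − 1.49 = -0.4097
false-alarm rate = Φ(-0.4097) = 0.3410

false-alarm rate = 0.341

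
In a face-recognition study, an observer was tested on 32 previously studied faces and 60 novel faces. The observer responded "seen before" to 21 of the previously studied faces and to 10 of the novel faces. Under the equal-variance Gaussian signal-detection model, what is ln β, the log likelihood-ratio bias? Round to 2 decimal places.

ln β = 0.39

H = 21/32 = 0.6562
FA = 10/60 = 0.1667
z(H) = z(0.6562) = 0.402
z(FA) = z(0.1667) = -0.967
ln β = −½·[z(H)² − z(FA)²] = −0.5 × (0.162 − 0.935) = 0.3865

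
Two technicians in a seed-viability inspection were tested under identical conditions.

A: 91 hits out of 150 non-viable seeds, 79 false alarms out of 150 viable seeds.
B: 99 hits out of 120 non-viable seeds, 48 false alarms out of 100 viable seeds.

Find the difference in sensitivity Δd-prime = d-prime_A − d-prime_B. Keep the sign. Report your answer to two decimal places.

Δd-prime = -0.78

A: z(0.6067) = 0.271, z(0.5267) = 0.067, d' = 0.204
B: z(0.8250) = 0.935, z(0.4800) = -0.050, d' = 0.985
Δd' = d'_A − d'_B = 0.204 − 0.985 = -0.781
B has the higher sensitivity.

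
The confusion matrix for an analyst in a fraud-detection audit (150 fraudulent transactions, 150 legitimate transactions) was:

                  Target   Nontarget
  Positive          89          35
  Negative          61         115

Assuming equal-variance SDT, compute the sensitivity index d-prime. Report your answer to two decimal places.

H = 89/150 = 0.5933
FA = 35/150 = 0.2333
Φ⁻¹(H) = 0.236
Φ⁻¹(FA) = -0.728
d' = z(H) − z(FA) = 0.236 − (-0.728) = 0.964

d-prime = 0.96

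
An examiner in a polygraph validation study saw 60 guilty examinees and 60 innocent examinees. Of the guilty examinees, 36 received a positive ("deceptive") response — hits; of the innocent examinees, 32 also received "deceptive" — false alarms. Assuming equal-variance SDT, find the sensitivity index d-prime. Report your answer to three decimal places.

H = 36/60 = 0.6000
FA = 32/60 = 0.5333
Φ⁻¹(H) = 0.2533
Φ⁻¹(FA) = 0.0836
d' = z(H) − z(FA) = 0.2533 − 0.0836 = 0.1697

d-prime = 0.170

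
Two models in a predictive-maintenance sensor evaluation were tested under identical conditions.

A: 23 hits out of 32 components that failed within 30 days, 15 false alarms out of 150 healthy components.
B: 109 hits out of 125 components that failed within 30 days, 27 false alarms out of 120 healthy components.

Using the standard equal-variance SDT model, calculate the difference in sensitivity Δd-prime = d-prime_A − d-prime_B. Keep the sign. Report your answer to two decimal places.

A: z(0.7188) = 0.579, z(0.1000) = -1.282, d' = 1.861
B: z(0.8720) = 1.136, z(0.2250) = -0.755, d' = 1.891
Δd' = d'_A − d'_B = 1.861 − 1.891 = -0.030
B has the higher sensitivity.

Δd-prime = -0.03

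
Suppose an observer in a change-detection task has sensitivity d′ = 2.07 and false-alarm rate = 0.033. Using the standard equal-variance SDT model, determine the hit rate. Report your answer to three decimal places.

z(false-alarm rate) = z(0.033) = -1.8384
z(H) = z(FA) + d' = -1.8384 + 2.07 = 0.2316
hit rate = Φ(0.2316) = 0.5916

hit rate = 0.592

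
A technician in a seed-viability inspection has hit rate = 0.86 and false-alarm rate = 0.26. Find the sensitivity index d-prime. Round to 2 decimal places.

z(0.86) = 1.0803, z(0.26) = -0.6433
d' = z(H) − z(FA) = 1.0803 − (-0.6433) = 1.7236

d-prime = 1.72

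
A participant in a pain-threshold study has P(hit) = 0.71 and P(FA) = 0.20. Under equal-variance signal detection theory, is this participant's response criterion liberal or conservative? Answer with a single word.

z(H) = 0.553, z(FA) = -0.842
c = −½·(z(H) + z(FA)) = 0.1445
c > 0 → conservative criterion (biased toward responding “no”).

conservative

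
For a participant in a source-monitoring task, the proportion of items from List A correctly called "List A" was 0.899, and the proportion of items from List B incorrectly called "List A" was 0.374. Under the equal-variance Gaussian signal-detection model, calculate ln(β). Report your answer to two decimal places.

z(H) = z(0.899) = 1.276
z(FA) = z(0.374) = -0.321
ln β = −½·[z(H)² − z(FA)²] = −0.5 × (1.628 − 0.103) = -0.7625

ln β = -0.76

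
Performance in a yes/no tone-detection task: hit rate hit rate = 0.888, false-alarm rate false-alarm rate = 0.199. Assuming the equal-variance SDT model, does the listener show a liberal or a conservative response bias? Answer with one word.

z(H) = 1.216, z(FA) = -0.845
c = −½·(z(H) + z(FA)) = -0.1855
c < 0 → liberal criterion (biased toward responding “yes”).

liberal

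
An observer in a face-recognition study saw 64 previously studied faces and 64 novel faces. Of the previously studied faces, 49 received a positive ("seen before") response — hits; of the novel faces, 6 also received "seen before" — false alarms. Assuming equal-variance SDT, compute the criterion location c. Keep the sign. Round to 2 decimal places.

H = 49/64 = 0.7656
FA = 6/64 = 0.0938
Φ⁻¹(0.7656) = 0.724, Φ⁻¹(0.0938) = -1.318
c = −½·[z(H) + z(FA)] = −0.5 × (0.724 + (-1.318)) = 0.297

c = 0.30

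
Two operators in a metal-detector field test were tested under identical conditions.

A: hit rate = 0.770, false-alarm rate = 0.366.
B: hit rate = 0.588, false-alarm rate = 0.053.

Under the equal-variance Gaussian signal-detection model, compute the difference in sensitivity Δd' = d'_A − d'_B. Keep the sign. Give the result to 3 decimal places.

A: z(0.770) = 0.7388, z(0.366) = -0.3425, d' = 1.0813
B: z(0.588) = 0.2224, z(0.053) = -1.6164, d' = 1.8388
Δd' = d'_A − d'_B = 1.0813 − 1.8388 = -0.7575
B has the higher sensitivity.

Δd' = -0.758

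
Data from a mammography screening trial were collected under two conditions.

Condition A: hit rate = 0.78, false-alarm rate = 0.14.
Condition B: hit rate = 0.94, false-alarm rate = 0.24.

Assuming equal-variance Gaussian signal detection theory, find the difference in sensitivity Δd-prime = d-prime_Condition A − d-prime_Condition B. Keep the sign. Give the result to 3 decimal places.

Δd-prime = -0.409

Condition A: z(0.78) = 0.7722, z(0.14) = -1.0803, d' = 1.8525
Condition B: z(0.94) = 1.5548, z(0.24) = -0.7063, d' = 2.2611
Δd' = d'_Condition A − d'_Condition B = 1.8525 − 2.2611 = -0.4086
Condition B has the higher sensitivity.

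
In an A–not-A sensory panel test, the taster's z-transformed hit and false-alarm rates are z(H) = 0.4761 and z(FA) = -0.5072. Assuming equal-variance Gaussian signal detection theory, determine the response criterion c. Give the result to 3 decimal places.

c = 0.016

c = −½·[z(H) + z(FA)] = −½·(0.4761 + (-0.5072)) = 0.01555
c > 0: the taster has a conservative response bias.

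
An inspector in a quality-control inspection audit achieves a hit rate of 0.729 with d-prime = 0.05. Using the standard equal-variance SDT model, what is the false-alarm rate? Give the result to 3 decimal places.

false-alarm rate = 0.712

z(hit rate) = z(0.729) = 0.6098
z(FA) = z(H) − d' = 0.6098 − 0.05 = 0.5598
false-alarm rate = Φ(0.5598) = 0.7122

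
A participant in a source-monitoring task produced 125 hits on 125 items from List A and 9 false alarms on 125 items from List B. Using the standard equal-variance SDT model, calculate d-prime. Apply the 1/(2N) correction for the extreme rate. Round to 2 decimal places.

The hit rate is 125/125 = 1, so apply the 1/(2N) correction: H → 1 − 1/(2·125) = 0.99600.
z(H) = z(0.99600) = 2.652
z(FA) = z(0.07200) = -1.461
d' = 2.652 − (-1.461) = 4.113

d-prime = 4.11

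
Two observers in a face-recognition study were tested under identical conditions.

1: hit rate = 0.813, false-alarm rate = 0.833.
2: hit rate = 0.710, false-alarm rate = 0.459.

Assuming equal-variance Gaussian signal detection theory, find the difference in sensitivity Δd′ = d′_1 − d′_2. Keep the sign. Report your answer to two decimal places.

1: z(0.813) = 0.889, z(0.833) = 0.966, d' = -0.077
2: z(0.710) = 0.553, z(0.459) = -0.103, d' = 0.656
Δd' = d'_1 − d'_2 = -0.077 − 0.656 = -0.733
2 has the higher sensitivity.

Δd′ = -0.73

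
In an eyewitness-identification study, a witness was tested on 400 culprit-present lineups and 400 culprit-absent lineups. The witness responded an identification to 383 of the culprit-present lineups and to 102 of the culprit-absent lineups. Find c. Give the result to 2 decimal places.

c = -0.53

H = 383/400 = 0.9575
FA = 102/400 = 0.2550
Φ⁻¹(H) = 1.7224
Φ⁻¹(FA) = -0.6588
c = −½·[z(H) + z(FA)] = −0.5 × (1.7224 + (-0.6588)) = -0.5318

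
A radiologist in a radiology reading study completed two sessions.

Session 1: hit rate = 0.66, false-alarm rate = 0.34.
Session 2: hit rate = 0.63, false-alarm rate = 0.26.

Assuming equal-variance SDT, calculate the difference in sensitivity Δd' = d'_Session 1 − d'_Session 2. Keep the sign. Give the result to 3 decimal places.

Session 1: z(0.66) = 0.4125, z(0.34) = -0.4125, d' = 0.8250
Session 2: z(0.63) = 0.3319, z(0.26) = -0.6433, d' = 0.9752
Δd' = d'_Session 1 − d'_Session 2 = 0.8250 − 0.9752 = -0.1502
Session 2 has the higher sensitivity.

Δd' = -0.150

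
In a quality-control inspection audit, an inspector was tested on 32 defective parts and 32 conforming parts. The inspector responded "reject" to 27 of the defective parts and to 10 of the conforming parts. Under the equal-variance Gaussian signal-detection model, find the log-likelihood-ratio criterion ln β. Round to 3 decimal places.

H = 27/32 = 0.8438
FA = 10/32 = 0.3125
Φ⁻¹(H) = 1.0102
Φ⁻¹(FA) = -0.4888
ln β = −½·[z(H)² − z(FA)²] = −0.5 × (1.0205 − 0.2389) = -0.3908

ln β = -0.391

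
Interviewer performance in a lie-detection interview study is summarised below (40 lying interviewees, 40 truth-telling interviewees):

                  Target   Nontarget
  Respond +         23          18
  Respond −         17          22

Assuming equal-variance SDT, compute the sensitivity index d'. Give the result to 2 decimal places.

H = 23/40 = 0.5750
FA = 18/40 = 0.4500
z(0.5750) = 0.1891, z(0.4500) = -0.1257
d' = z(H) − z(FA) = 0.1891 − (-0.1257) = 0.3148

d' = 0.31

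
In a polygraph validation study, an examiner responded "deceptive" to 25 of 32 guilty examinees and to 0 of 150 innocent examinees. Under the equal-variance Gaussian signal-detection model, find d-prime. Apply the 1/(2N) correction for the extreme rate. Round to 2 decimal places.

d-prime = 3.49

The false-alarm rate is 0/150 = 0, so apply the 1/(2N) correction: FA → 1/(2·150) = 0.00333.
z(H) = z(0.78125) = 0.776
z(FA) = z(0.00333) = -2.713
d' = 0.776 − (-2.713) = 3.489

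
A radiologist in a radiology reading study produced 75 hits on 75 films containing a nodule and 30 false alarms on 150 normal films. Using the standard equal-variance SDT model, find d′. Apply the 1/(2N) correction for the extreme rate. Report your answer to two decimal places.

d′ = 3.32

The hit rate is 75/75 = 1, so apply the 1/(2N) correction: H → 1 − 1/(2·75) = 0.99333.
z(H) = z(0.99333) = 2.475
z(FA) = z(0.20000) = -0.842
d' = 2.475 − (-0.842) = 3.317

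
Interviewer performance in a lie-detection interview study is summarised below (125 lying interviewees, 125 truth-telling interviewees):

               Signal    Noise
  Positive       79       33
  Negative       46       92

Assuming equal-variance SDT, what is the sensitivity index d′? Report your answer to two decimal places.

H = 79/125 = 0.6320
FA = 33/125 = 0.2640
Φ⁻¹(H) = Φ⁻¹(0.6320) = 0.337
Φ⁻¹(FA) = Φ⁻¹(0.2640) = -0.631
d' = z(H) − z(FA) = 0.337 − (-0.631) = 0.968

d′ = 0.97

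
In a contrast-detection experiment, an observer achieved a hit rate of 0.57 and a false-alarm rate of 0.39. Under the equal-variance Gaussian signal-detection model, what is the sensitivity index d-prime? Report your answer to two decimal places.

Φ⁻¹(H) = Φ⁻¹(0.57) = 0.1764
Φ⁻¹(FA) = Φ⁻¹(0.39) = -0.2793
d' = z(H) − z(FA) = 0.1764 − (-0.2793) = 0.4557

d-prime = 0.46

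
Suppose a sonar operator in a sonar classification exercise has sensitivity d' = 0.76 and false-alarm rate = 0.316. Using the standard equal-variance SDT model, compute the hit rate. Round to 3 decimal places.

z(false-alarm rate) = z(0.316) = -0.4789
z(H) = z(FA) + d' = -0.4789 + 0.76 = 0.2811
hit rate = Φ(0.2811) = 0.6107

hit rate = 0.611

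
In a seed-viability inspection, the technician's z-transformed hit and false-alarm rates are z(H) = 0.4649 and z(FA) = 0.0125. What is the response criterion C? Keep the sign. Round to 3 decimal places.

C = -0.239

c = −½·[z(H) + z(FA)] = −½·(0.4649 + 0.0125) = -0.2387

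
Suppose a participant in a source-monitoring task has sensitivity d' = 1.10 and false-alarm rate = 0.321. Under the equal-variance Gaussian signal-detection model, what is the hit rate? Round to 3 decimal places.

hit rate = 0.737

z(false-alarm rate) = z(0.321) = -0.4649
z(H) = z(FA) + d' = -0.4649 + 1.10 = 0.6351
hit rate = Φ(0.6351) = 0.7373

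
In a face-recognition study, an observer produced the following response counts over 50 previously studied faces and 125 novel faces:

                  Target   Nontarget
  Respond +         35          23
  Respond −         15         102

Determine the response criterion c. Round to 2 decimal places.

c = 0.19

H = 35/50 = 0.7000
FA = 23/125 = 0.1840
z(H) = 0.524
z(FA) = -0.900
c = −½·[z(H) + z(FA)] = −0.5 × (0.524 + (-0.900)) = 0.188
c > 0: the observer has a conservative response bias.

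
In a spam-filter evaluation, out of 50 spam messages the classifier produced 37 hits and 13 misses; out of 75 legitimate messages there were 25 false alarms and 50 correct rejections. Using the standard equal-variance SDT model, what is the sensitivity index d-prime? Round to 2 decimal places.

H = 37/50 = 0.7400
FA = 25/75 = 0.3333
z(H) = 0.6433
z(FA) = -0.4308
d' = z(H) − z(FA) = 0.6433 − (-0.4308) = 1.0741

d-prime = 1.07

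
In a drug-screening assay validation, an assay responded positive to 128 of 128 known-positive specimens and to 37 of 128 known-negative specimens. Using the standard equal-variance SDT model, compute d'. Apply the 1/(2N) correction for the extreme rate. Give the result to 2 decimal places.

The hit rate is 128/128 = 1, so apply the 1/(2N) correction: H → 1 − 1/(2·128) = 0.99609.
z(H) = z(0.99609) = 2.660
z(FA) = z(0.28906) = -0.556
d' = 2.660 − (-0.556) = 3.216

d' = 3.22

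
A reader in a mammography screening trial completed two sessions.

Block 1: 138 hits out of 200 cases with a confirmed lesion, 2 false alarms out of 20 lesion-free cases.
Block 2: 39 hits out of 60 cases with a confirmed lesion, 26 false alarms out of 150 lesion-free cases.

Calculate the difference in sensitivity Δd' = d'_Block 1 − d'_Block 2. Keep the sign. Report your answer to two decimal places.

Block 1: z(0.6900) = 0.496, z(0.1000) = -1.282, d' = 1.778
Block 2: z(0.6500) = 0.385, z(0.1733) = -0.941, d' = 1.326
Δd' = d'_Block 1 − d'_Block 2 = 1.778 − 1.326 = 0.452
Block 1 has the higher sensitivity.

Δd' = 0.45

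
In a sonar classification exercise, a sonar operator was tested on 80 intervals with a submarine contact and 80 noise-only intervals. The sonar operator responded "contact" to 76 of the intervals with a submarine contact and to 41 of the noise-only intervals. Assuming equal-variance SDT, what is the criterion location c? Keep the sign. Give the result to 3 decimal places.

H = 76/80 = 0.9500
FA = 41/80 = 0.5125
Φ⁻¹(0.9500) = 1.6449, Φ⁻¹(0.5125) = 0.0313
c = −½·[z(H) + z(FA)] = −0.5 × (1.6449 + 0.0313) = -0.8381
c < 0: the sonar operator has a liberal response bias.

c = -0.838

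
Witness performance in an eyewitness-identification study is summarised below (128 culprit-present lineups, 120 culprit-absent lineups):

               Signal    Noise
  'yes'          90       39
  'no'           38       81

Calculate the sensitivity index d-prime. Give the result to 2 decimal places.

H = 90/128 = 0.7031
FA = 39/120 = 0.3250
z(H) = z(0.7031) = 0.5333
z(FA) = z(0.3250) = -0.4538
d' = z(H) − z(FA) = 0.5333 − (-0.4538) = 0.9871

d-prime = 0.99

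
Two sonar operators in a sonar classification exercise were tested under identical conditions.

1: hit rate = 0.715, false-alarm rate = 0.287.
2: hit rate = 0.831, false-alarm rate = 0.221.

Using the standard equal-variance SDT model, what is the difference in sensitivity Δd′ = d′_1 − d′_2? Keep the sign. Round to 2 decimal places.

1: z(0.715) = 0.568, z(0.287) = -0.562, d' = 1.130
2: z(0.831) = 0.958, z(0.221) = -0.769, d' = 1.727
Δd' = d'_1 − d'_2 = 1.130 − 1.727 = -0.597
2 has the higher sensitivity.

Δd′ = -0.60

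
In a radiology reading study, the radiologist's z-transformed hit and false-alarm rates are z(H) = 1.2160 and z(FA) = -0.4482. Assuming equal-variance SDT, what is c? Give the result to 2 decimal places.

c = -0.38

c = −½·[z(H) + z(FA)] = −½·(1.2160 + (-0.4482)) = -0.3839
c < 0: the radiologist has a liberal response bias.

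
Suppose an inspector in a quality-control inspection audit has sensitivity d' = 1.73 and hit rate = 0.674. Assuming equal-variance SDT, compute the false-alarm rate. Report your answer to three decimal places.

z(hit rate) = z(0.674) = 0.4510
z(FA) = z(H) − d' = 0.4510 − 1.73 = -1.2790
false-alarm rate = Φ(-1.2790) = 0.1004

false-alarm rate = 0.100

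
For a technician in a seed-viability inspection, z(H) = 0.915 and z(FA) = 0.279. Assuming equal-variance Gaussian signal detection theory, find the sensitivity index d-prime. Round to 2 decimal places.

d-prime = 0.64

d' = z(H) − z(FA) = 0.915 − 0.279 = 0.636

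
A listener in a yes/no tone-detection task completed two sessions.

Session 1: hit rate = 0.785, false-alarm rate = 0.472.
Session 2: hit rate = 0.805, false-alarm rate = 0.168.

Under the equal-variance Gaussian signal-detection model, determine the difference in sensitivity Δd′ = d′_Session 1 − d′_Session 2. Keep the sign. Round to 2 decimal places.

Δd′ = -0.96

Session 1: z(0.785) = 0.789, z(0.472) = -0.070, d' = 0.859
Session 2: z(0.805) = 0.860, z(0.168) = -0.962, d' = 1.822
Δd' = d'_Session 1 − d'_Session 2 = 0.859 − 1.822 = -0.963
Session 2 has the higher sensitivity.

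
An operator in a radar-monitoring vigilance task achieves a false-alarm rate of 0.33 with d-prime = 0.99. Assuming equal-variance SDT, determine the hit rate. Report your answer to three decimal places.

z(false-alarm rate) = z(0.33) = -0.4399
z(H) = z(FA) + d' = -0.4399 + 0.99 = 0.5501
hit rate = Φ(0.5501) = 0.7089

hit rate = 0.709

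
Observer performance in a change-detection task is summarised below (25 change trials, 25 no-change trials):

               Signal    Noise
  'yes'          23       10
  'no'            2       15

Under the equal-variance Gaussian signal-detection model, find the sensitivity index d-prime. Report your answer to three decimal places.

d-prime = 1.658

H = 23/25 = 0.9200
FA = 10/25 = 0.4000
z(H) = 1.4051
z(FA) = -0.2533
d' = z(H) − z(FA) = 1.4051 − (-0.2533) = 1.6584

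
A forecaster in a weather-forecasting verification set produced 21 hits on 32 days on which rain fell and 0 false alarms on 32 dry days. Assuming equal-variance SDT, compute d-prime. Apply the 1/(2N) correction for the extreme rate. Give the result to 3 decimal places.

The false-alarm rate is 0/32 = 0, so apply the 1/(2N) correction: FA → 1/(2·32) = 0.01562.
z(H) = z(0.65625) = 0.4023
z(FA) = z(0.01562) = -2.1540
d' = 0.4023 − (-2.1540) = 2.5563

d-prime = 2.556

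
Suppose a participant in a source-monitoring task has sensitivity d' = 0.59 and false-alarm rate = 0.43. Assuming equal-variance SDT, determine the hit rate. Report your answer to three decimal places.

hit rate = 0.660

z(false-alarm rate) = z(0.43) = -0.1764
z(H) = z(FA) + d' = -0.1764 + 0.59 = 0.4136
hit rate = Φ(0.4136) = 0.6604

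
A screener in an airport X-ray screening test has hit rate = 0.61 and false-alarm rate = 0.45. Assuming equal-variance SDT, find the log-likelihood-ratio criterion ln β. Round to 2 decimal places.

ln β = -0.03

z(H) = z(0.61) = 0.279
z(FA) = z(0.45) = -0.126
ln β = −½·[z(H)² − z(FA)²] = −0.5 × (0.078 − 0.016) = -0.031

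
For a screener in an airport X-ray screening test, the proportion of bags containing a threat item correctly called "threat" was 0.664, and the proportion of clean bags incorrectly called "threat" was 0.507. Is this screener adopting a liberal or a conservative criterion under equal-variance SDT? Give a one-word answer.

z(H) = 0.423, z(FA) = 0.018
c = −½·(z(H) + z(FA)) = -0.2205
c < 0 → liberal criterion (biased toward responding “yes”).

liberal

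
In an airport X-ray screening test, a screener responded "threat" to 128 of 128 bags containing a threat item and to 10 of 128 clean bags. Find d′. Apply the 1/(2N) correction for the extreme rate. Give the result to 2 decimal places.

The hit rate is 128/128 = 1, so apply the 1/(2N) correction: H → 1 − 1/(2·128) = 0.99609.
z(H) = z(0.99609) = 2.660
z(FA) = z(0.07812) = -1.418
d' = 2.660 − (-1.418) = 4.078

d′ = 4.08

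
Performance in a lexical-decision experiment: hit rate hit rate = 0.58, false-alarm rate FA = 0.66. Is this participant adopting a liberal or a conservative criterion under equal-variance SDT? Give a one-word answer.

liberal

z(H) = 0.202, z(FA) = 0.412
c = −½·(z(H) + z(FA)) = -0.307
c < 0 → liberal criterion (biased toward responding “yes”).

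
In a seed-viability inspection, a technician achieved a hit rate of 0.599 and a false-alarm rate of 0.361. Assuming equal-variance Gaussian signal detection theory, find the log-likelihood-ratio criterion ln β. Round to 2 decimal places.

ln β = 0.03

Φ⁻¹(0.599) = 0.251, Φ⁻¹(0.361) = -0.356
ln β = −½·[z(H)² − z(FA)²] = −0.5 × (0.063 − 0.127) = 0.032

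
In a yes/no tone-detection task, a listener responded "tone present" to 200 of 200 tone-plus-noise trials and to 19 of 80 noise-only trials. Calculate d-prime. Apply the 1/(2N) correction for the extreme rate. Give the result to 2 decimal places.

The hit rate is 200/200 = 1, so apply the 1/(2N) correction: H → 1 − 1/(2·200) = 0.99750.
z(H) = z(0.99750) = 2.807
z(FA) = z(0.23750) = -0.714
d' = 2.807 − (-0.714) = 3.521

d-prime = 3.52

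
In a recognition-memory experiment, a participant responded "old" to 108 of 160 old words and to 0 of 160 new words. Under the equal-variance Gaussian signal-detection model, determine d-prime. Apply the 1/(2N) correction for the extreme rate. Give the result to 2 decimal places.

The false-alarm rate is 0/160 = 0, so apply the 1/(2N) correction: FA → 1/(2·160) = 0.00313.
z(H) = z(0.67500) = 0.454
z(FA) = z(0.00313) = -2.734
d' = 0.454 − (-2.734) = 3.188

d-prime = 3.19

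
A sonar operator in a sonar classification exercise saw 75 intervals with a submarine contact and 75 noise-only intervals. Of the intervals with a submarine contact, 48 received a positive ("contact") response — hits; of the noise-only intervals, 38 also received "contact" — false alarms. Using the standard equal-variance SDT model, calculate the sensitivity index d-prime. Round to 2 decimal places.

d-prime = 0.34

H = 48/75 = 0.6400
FA = 38/75 = 0.5067
z(H) = z(0.6400) = 0.3585
z(FA) = z(0.5067) = 0.0168
d' = z(H) − z(FA) = 0.3585 − 0.0168 = 0.3417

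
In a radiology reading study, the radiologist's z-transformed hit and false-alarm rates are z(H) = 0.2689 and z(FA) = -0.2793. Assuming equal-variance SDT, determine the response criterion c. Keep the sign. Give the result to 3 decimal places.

c = 0.005

c = −½·[z(H) + z(FA)] = −½·(0.2689 + (-0.2793)) = 0.0052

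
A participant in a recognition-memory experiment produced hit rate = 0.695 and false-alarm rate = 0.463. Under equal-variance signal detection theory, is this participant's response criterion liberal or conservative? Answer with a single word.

z(H) = 0.510, z(FA) = -0.093
c = −½·(z(H) + z(FA)) = -0.2085
c < 0 → liberal criterion (biased toward responding “yes”).

liberal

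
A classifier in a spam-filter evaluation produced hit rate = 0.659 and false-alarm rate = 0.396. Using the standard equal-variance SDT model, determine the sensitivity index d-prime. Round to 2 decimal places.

d-prime = 0.67

z(H) = z(0.659) = 0.410
z(FA) = z(0.396) = -0.264
d' = z(H) − z(FA) = 0.410 − (-0.264) = 0.674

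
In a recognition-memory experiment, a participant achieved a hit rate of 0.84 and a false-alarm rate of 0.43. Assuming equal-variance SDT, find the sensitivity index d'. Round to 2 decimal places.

d' = 1.17

z(H) = 0.994
z(FA) = -0.176
d' = z(H) − z(FA) = 0.994 − (-0.176) = 1.170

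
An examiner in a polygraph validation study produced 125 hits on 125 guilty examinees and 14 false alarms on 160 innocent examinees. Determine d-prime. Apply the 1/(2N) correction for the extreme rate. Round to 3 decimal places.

d-prime = 4.008

The hit rate is 125/125 = 1, so apply the 1/(2N) correction: H → 1 − 1/(2·125) = 0.99600.
z(H) = z(0.99600) = 2.6521
z(FA) = z(0.08750) = -1.3563
d' = 2.6521 − (-1.3563) = 4.0084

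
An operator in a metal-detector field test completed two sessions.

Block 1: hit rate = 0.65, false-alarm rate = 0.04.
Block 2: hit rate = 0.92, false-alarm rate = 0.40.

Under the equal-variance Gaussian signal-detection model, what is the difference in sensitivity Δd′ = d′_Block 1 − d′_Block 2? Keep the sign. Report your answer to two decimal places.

Block 1: z(0.65) = 0.385, z(0.04) = -1.751, d' = 2.136
Block 2: z(0.92) = 1.405, z(0.40) = -0.253, d' = 1.658
Δd' = d'_Block 1 − d'_Block 2 = 2.136 − 1.658 = 0.478
Block 1 has the higher sensitivity.

Δd′ = 0.48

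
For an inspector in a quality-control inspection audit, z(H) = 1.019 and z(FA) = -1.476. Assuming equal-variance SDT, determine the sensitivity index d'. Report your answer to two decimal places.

d' = z(H) − z(FA) = 1.019 − (-1.476) = 2.495

d' = 2.50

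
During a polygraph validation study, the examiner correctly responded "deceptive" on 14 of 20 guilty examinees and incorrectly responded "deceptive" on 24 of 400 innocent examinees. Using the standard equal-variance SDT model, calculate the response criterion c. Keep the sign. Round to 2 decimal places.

H = 14/20 = 0.7000
FA = 24/400 = 0.0600
z(H) = z(0.7000) = 0.524
z(FA) = z(0.0600) = -1.555
c = −½·[z(H) + z(FA)] = −0.5 × (0.524 + (-1.555)) = 0.5155
c > 0: the examiner has a conservative response bias.

c = 0.52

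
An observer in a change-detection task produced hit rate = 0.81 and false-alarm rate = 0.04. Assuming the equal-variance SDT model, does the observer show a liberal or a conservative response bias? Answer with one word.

conservative

z(H) = 0.878, z(FA) = -1.751
c = −½·(z(H) + z(FA)) = 0.4365
c > 0 → conservative criterion (biased toward responding “no”).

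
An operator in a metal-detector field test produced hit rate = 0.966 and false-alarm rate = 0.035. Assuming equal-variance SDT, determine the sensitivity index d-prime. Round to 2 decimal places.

d-prime = 3.64

z(H) = z(0.966) = 1.825
z(FA) = z(0.035) = -1.812
d' = z(H) − z(FA) = 1.825 − (-1.812) = 3.637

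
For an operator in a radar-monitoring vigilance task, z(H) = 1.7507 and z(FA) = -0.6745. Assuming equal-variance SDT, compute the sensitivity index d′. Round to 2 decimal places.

d′ = 2.43

d' = z(H) − z(FA) = 1.7507 − (-0.6745) = 2.4252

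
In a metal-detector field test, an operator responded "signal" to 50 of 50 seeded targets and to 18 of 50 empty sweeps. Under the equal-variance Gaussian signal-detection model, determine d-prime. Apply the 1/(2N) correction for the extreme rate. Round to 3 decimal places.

The hit rate is 50/50 = 1, so apply the 1/(2N) correction: H → 1 − 1/(2·50) = 0.99000.
z(H) = z(0.99000) = 2.3263
z(FA) = z(0.36000) = -0.3585
d' = 2.3263 − (-0.3585) = 2.6848

d-prime = 2.685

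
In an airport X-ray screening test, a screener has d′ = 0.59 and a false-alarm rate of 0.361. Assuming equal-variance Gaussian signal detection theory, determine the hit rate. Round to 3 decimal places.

hit rate = 0.593

z(false-alarm rate) = z(0.361) = -0.3558
z(H) = z(FA) + d' = -0.3558 + 0.59 = 0.2342
hit rate = Φ(0.2342) = 0.5926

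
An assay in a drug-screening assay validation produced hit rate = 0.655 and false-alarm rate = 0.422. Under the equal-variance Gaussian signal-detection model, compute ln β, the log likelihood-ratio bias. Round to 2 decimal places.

ln β = -0.06

z(H) = z(0.655) = 0.399
z(FA) = z(0.422) = -0.197
ln β = −½·[z(H)² − z(FA)²] = −0.5 × (0.159 − 0.039) = -0.060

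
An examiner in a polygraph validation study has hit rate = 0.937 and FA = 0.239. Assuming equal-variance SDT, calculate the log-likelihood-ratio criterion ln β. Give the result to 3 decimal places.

z(H) = 1.5301
z(FA) = -0.7095
ln β = −½·[z(H)² − z(FA)²] = −0.5 × (2.3412 − 0.5034) = -0.9189

ln β = -0.919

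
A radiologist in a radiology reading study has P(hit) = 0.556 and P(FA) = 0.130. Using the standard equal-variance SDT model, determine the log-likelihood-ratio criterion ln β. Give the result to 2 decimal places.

ln β = 0.62

Φ⁻¹(0.556) = 0.141, Φ⁻¹(0.130) = -1.126
ln β = −½·[z(H)² − z(FA)²] = −0.5 × (0.020 − 1.268) = 0.624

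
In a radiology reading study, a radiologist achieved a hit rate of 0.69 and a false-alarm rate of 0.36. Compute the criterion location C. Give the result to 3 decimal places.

C = -0.069

z(0.69) = 0.4959, z(0.36) = -0.3585
c = −½·[z(H) + z(FA)] = −0.5 × (0.4959 + (-0.3585)) = -0.0687
c < 0: the radiologist has a liberal response bias.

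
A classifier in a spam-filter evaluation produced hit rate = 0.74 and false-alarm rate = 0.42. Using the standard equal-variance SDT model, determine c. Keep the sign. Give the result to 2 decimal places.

c = -0.22

z(0.74) = 0.643, z(0.42) = -0.202
c = −½·[z(H) + z(FA)] = −0.5 × (0.643 + (-0.202)) = -0.2205
c < 0: the classifier has a liberal response bias.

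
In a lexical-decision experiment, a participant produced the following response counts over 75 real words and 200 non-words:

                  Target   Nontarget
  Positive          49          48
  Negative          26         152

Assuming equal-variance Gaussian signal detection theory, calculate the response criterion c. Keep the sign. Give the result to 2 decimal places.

c = 0.16

H = 49/75 = 0.6533
FA = 48/200 = 0.2400
z(0.6533) = 0.394, z(0.2400) = -0.706
c = −½·[z(H) + z(FA)] = −0.5 × (0.394 + (-0.706)) = 0.156
c > 0: the participant has a conservative response bias.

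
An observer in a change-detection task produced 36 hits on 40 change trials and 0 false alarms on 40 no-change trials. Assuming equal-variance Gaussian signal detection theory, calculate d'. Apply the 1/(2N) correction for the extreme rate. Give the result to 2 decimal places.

d' = 3.52

The false-alarm rate is 0/40 = 0, so apply the 1/(2N) correction: FA → 1/(2·40) = 0.01250.
z(H) = z(0.90000) = 1.282
z(FA) = z(0.01250) = -2.241
d' = 1.282 − (-2.241) = 3.523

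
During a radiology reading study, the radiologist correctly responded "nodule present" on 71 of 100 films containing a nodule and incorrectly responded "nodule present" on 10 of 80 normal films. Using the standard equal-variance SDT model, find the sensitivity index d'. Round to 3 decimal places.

H = 71/100 = 0.7100
FA = 10/80 = 0.1250
Φ⁻¹(H) = 0.5534
Φ⁻¹(FA) = -1.1503
d' = z(H) − z(FA) = 0.5534 − (-1.1503) = 1.7037

d' = 1.704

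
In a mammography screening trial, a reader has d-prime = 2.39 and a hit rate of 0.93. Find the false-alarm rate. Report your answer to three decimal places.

false-alarm rate = 0.180

z(hit rate) = z(0.93) = 1.4758
z(FA) = z(H) − d' = 1.4758 − 2.39 = -0.9142
false-alarm rate = Φ(-0.9142) = 0.1803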